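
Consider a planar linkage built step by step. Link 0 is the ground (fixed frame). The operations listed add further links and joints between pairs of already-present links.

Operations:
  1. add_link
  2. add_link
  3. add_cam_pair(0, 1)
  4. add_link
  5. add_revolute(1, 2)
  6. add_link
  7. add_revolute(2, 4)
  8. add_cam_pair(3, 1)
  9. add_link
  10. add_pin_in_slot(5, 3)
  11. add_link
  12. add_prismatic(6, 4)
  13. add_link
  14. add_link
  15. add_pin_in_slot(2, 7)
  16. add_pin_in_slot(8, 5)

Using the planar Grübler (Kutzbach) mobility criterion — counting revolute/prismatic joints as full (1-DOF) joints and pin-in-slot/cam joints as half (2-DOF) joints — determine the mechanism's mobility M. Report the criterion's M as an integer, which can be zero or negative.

M = 13

L=1 J1=0 J2=0
add link → L=2 J1=0 J2=0
add link → L=3 J1=0 J2=0
C@0,1 dof=2 J2 → L=3 J1=0 J2=1
add link → L=4 J1=0 J2=1
R@1,2 dof=1 J1 → L=4 J1=1 J2=1
add link → L=5 J1=1 J2=1
R@2,4 dof=1 J1 → L=5 J1=2 J2=1
C@3,1 dof=2 J2 → L=5 J1=2 J2=2
add link → L=6 J1=2 J2=2
PS@5,3 dof=2 J2 → L=6 J1=2 J2=3
add link → L=7 J1=2 J2=3
P@6,4 dof=1 J1 → L=7 J1=3 J2=3
add link → L=8 J1=3 J2=3
add link → L=9 J1=3 J2=3
PS@2,7 dof=2 J2 → L=9 J1=3 J2=4
PS@8,5 dof=2 J2 → L=9 J1=3 J2=5
M=3(L−1)−2J1−J2=3·8−2·3−5=13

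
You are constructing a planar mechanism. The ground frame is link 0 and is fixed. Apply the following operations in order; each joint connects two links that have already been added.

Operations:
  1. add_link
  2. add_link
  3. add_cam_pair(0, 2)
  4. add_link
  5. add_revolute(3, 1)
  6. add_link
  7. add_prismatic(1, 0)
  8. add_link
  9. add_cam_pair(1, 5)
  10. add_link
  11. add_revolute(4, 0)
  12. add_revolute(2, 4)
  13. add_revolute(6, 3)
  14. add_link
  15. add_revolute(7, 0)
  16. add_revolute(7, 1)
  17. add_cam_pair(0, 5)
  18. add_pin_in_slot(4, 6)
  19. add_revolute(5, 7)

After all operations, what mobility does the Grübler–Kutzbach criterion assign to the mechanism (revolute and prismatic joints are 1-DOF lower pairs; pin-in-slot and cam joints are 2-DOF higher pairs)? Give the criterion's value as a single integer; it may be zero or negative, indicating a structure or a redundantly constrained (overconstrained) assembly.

(L,J1,J2)=(1,0,0); link0 fixed
link1: (2,0,0)
link2: (3,0,0)
C 0-2 [J2]: (3,0,1)
link3: (4,0,1)
R 3-1 [J1]: (4,1,1)
link4: (5,1,1)
P 1-0 [J1]: (5,2,1)
link5: (6,2,1)
C 1-5 [J2]: (6,2,2)
link6: (7,2,2)
R 4-0 [J1]: (7,3,2)
R 2-4 [J1]: (7,4,2)
R 6-3 [J1]: (7,5,2)
link7: (8,5,2)
R 7-0 [J1]: (8,6,2)
R 7-1 [J1]: (8,7,2)
C 0-5 [J2]: (8,7,3)
PS 4-6 [J2]: (8,7,4)
R 5-7 [J1]: (8,8,4)
Grübler: 3·7 − 2·8 − 4 = 1

M = 1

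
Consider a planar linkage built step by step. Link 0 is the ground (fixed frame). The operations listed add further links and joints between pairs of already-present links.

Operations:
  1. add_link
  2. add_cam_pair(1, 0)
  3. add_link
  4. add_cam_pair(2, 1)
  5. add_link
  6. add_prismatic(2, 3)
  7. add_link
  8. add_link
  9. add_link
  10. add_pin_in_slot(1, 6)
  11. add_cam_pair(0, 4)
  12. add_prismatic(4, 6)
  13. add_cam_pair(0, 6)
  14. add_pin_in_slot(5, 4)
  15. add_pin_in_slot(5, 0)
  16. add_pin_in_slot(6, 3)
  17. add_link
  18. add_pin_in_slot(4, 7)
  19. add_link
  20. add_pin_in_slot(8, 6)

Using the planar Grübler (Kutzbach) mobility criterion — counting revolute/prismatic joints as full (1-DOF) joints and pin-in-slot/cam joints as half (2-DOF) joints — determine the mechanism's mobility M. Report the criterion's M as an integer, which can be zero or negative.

L=1 J1=0 J2=0
add link → L=2 J1=0 J2=0
C@1,0 dof=2 J2 → L=2 J1=0 J2=1
add link → L=3 J1=0 J2=1
C@2,1 dof=2 J2 → L=3 J1=0 J2=2
add link → L=4 J1=0 J2=2
P@2,3 dof=1 J1 → L=4 J1=1 J2=2
add link → L=5 J1=1 J2=2
add link → L=6 J1=1 J2=2
add link → L=7 J1=1 J2=2
PS@1,6 dof=2 J2 → L=7 J1=1 J2=3
C@0,4 dof=2 J2 → L=7 J1=1 J2=4
P@4,6 dof=1 J1 → L=7 J1=2 J2=4
C@0,6 dof=2 J2 → L=7 J1=2 J2=5
PS@5,4 dof=2 J2 → L=7 J1=2 J2=6
PS@5,0 dof=2 J2 → L=7 J1=2 J2=7
PS@6,3 dof=2 J2 → L=7 J1=2 J2=8
add link → L=8 J1=2 J2=8
PS@4,7 dof=2 J2 → L=8 J1=2 J2=9
add link → L=9 J1=2 J2=9
PS@8,6 dof=2 J2 → L=9 J1=2 J2=10
M=3(L−1)−2J1−J2=3·8−2·2−10=10

M = 10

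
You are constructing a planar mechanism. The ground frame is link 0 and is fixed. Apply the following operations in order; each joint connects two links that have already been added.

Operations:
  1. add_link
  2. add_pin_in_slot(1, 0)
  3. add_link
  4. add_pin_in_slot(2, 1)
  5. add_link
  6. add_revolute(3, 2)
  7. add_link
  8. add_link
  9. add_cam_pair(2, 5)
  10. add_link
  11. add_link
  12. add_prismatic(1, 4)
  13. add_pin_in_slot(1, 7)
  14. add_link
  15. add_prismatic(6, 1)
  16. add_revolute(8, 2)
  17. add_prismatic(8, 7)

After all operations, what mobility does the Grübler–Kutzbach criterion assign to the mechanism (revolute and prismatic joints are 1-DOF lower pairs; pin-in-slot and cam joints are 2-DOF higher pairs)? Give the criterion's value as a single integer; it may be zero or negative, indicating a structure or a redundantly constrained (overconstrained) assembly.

(L,J1,J2)=(1,0,0); link0 fixed
link1: (2,0,0)
PS 1-0 [J2]: (2,0,1)
link2: (3,0,1)
PS 2-1 [J2]: (3,0,2)
link3: (4,0,2)
R 3-2 [J1]: (4,1,2)
link4: (5,1,2)
link5: (6,1,2)
C 2-5 [J2]: (6,1,3)
link6: (7,1,3)
link7: (8,1,3)
P 1-4 [J1]: (8,2,3)
PS 1-7 [J2]: (8,2,4)
link8: (9,2,4)
P 6-1 [J1]: (9,3,4)
R 8-2 [J1]: (9,4,4)
P 8-7 [J1]: (9,5,4)
Grübler: 3·8 − 2·5 − 4 = 10

M = 10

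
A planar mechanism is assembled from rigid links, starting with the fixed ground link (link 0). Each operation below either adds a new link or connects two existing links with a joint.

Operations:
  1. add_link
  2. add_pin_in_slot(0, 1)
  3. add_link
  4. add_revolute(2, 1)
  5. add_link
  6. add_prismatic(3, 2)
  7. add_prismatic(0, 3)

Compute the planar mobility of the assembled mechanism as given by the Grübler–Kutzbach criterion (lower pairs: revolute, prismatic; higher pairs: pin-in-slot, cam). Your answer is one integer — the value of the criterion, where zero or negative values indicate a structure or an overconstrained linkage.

M = 2

ground; <1,0,0>
#1 <2,0,0>
PS:0↔1 J2 <2,0,1>
#2 <3,0,1>
R:2↔1 J1 <3,1,1>
#3 <4,1,1>
P:3↔2 J1 <4,2,1>
P:0↔3 J1 <4,3,1>
3×3 − 2×3 − 1×1 = 2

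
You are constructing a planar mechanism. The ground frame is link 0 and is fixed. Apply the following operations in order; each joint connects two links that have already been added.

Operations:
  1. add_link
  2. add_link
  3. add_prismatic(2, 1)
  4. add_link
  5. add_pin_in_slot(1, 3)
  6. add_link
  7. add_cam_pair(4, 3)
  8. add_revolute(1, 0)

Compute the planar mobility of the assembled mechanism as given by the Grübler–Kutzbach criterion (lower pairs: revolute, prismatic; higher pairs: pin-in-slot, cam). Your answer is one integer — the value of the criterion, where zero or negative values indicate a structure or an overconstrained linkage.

link 0 = ground. State L|J1|J2 = 1|0|0
+link1  2|0|0
+link2  3|0|0
P(2,1) f=1→J1  3|1|0
+link3  4|1|0
PS(1,3) f=2→J2  4|1|1
+link4  5|1|1
C(4,3) f=2→J2  5|1|2
R(1,0) f=1→J1  5|2|2
M = 3(5−1)−2·2−2 = 12−4−2 = 6

M = 6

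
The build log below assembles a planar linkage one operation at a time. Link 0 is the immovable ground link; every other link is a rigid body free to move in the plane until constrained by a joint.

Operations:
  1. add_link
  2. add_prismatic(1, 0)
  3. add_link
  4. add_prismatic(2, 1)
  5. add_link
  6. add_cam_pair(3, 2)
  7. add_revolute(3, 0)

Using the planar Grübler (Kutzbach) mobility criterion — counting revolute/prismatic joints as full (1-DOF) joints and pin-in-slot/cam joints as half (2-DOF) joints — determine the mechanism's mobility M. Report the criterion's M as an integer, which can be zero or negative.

L=1 J1=0 J2=0
add link → L=2 J1=0 J2=0
P@1,0 dof=1 J1 → L=2 J1=1 J2=0
add link → L=3 J1=1 J2=0
P@2,1 dof=1 J1 → L=3 J1=2 J2=0
add link → L=4 J1=2 J2=0
C@3,2 dof=2 J2 → L=4 J1=2 J2=1
R@3,0 dof=1 J1 → L=4 J1=3 J2=1
M=3(L−1)−2J1−J2=3·3−2·3−1=2

M = 2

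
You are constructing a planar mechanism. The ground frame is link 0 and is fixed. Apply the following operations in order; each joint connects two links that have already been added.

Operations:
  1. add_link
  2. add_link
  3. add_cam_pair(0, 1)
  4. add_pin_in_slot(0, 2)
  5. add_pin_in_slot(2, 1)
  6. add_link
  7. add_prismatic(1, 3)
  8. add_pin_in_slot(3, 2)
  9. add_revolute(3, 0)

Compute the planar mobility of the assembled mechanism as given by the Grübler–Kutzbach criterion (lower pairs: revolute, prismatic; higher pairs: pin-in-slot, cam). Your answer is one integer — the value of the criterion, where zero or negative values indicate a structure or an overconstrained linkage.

M = 1

link 0 = ground. State L|J1|J2 = 1|0|0
+link1  2|0|0
+link2  3|0|0
C(0,1) f=2→J2  3|0|1
PS(0,2) f=2→J2  3|0|2
PS(2,1) f=2→J2  3|0|3
+link3  4|0|3
P(1,3) f=1→J1  4|1|3
PS(3,2) f=2→J2  4|1|4
R(3,0) f=1→J1  4|2|4
M = 3(4−1)−2·2−4 = 9−4−4 = 1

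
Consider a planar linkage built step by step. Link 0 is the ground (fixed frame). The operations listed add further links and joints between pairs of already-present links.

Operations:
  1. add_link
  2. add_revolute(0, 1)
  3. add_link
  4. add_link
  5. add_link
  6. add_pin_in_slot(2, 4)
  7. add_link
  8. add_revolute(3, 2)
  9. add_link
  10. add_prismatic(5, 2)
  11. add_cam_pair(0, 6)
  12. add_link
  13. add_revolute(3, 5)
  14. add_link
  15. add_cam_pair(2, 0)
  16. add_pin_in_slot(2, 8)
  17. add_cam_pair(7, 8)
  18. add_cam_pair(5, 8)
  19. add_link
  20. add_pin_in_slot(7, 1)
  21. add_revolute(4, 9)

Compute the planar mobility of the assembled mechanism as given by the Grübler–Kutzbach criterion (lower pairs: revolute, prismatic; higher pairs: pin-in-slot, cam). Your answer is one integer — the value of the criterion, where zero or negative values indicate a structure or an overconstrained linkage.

[1;0;0] (link 0 is ground)
L+ [2;0;0]
R(0,1)∈J1 [2;1;0]
L+ [3;1;0]
L+ [4;1;0]
L+ [5;1;0]
PS(2,4)∈J2 [5;1;1]
L+ [6;1;1]
R(3,2)∈J1 [6;2;1]
L+ [7;2;1]
P(5,2)∈J1 [7;3;1]
C(0,6)∈J2 [7;3;2]
L+ [8;3;2]
R(3,5)∈J1 [8;4;2]
L+ [9;4;2]
C(2,0)∈J2 [9;4;3]
PS(2,8)∈J2 [9;4;4]
C(7,8)∈J2 [9;4;5]
C(5,8)∈J2 [9;4;6]
L+ [10;4;6]
PS(7,1)∈J2 [10;4;7]
R(4,9)∈J1 [10;5;7]
mobility = 27 − 10 − 7 = 10

M = 10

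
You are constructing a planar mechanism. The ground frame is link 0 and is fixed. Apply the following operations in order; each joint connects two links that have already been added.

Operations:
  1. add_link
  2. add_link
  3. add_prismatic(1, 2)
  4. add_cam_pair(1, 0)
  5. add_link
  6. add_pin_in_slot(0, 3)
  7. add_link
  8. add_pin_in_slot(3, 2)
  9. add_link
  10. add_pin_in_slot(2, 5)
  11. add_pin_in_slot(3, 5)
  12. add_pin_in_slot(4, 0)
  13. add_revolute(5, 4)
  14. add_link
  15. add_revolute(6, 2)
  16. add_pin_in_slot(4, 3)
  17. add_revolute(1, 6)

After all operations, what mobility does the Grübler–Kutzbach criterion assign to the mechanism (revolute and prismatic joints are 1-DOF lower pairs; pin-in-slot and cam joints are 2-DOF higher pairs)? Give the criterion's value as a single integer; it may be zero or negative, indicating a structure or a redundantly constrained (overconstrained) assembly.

(L,J1,J2)=(1,0,0); link0 fixed
link1: (2,0,0)
link2: (3,0,0)
P 1-2 [J1]: (3,1,0)
C 1-0 [J2]: (3,1,1)
link3: (4,1,1)
PS 0-3 [J2]: (4,1,2)
link4: (5,1,2)
PS 3-2 [J2]: (5,1,3)
link5: (6,1,3)
PS 2-5 [J2]: (6,1,4)
PS 3-5 [J2]: (6,1,5)
PS 4-0 [J2]: (6,1,6)
R 5-4 [J1]: (6,2,6)
link6: (7,2,6)
R 6-2 [J1]: (7,3,6)
PS 4-3 [J2]: (7,3,7)
R 1-6 [J1]: (7,4,7)
Grübler: 3·6 − 2·4 − 7 = 3

M = 3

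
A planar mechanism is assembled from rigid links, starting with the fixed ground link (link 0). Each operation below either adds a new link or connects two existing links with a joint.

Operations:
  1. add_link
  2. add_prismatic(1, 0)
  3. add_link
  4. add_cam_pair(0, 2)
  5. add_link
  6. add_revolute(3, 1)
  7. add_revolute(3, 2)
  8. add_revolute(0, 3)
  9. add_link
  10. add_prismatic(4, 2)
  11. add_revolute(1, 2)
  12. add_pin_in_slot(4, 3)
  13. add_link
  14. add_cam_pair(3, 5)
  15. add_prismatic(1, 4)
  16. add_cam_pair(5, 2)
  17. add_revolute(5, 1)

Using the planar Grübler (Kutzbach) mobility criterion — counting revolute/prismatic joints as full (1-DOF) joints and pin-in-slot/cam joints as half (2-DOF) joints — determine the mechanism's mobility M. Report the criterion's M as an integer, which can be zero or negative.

L=1 J1=0 J2=0
add link → L=2 J1=0 J2=0
P@1,0 dof=1 J1 → L=2 J1=1 J2=0
add link → L=3 J1=1 J2=0
C@0,2 dof=2 J2 → L=3 J1=1 J2=1
add link → L=4 J1=1 J2=1
R@3,1 dof=1 J1 → L=4 J1=2 J2=1
R@3,2 dof=1 J1 → L=4 J1=3 J2=1
R@0,3 dof=1 J1 → L=4 J1=4 J2=1
add link → L=5 J1=4 J2=1
P@4,2 dof=1 J1 → L=5 J1=5 J2=1
R@1,2 dof=1 J1 → L=5 J1=6 J2=1
PS@4,3 dof=2 J2 → L=5 J1=6 J2=2
add link → L=6 J1=6 J2=2
C@3,5 dof=2 J2 → L=6 J1=6 J2=3
P@1,4 dof=1 J1 → L=6 J1=7 J2=3
C@5,2 dof=2 J2 → L=6 J1=7 J2=4
R@5,1 dof=1 J1 → L=6 J1=8 J2=4
M=3(L−1)−2J1−J2=3·5−2·8−4=-5

M = -5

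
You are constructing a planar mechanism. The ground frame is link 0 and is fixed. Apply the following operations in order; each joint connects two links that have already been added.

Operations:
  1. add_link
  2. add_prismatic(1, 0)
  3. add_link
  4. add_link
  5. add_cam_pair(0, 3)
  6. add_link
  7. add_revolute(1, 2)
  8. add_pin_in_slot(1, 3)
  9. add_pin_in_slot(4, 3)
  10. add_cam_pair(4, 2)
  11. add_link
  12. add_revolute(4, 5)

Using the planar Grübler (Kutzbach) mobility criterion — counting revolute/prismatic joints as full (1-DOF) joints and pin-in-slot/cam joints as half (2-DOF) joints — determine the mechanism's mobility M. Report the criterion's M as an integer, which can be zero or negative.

L=1 J1=0 J2=0
add link → L=2 J1=0 J2=0
P@1,0 dof=1 J1 → L=2 J1=1 J2=0
add link → L=3 J1=1 J2=0
add link → L=4 J1=1 J2=0
C@0,3 dof=2 J2 → L=4 J1=1 J2=1
add link → L=5 J1=1 J2=1
R@1,2 dof=1 J1 → L=5 J1=2 J2=1
PS@1,3 dof=2 J2 → L=5 J1=2 J2=2
PS@4,3 dof=2 J2 → L=5 J1=2 J2=3
C@4,2 dof=2 J2 → L=5 J1=2 J2=4
add link → L=6 J1=2 J2=4
R@4,5 dof=1 J1 → L=6 J1=3 J2=4
M=3(L−1)−2J1−J2=3·5−2·3−4=5

M = 5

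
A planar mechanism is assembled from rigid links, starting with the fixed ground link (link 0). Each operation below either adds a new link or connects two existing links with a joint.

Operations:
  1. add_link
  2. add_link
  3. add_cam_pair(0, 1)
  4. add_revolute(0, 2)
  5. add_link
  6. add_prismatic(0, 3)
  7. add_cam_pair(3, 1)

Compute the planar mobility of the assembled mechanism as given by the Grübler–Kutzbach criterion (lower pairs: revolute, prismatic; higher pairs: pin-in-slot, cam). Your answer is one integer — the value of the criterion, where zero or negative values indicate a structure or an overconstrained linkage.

ground; <1,0,0>
#1 <2,0,0>
#2 <3,0,0>
C:0↔1 J2 <3,0,1>
R:0↔2 J1 <3,1,1>
#3 <4,1,1>
P:0↔3 J1 <4,2,1>
C:3↔1 J2 <4,2,2>
3×3 − 2×2 − 1×2 = 3

M = 3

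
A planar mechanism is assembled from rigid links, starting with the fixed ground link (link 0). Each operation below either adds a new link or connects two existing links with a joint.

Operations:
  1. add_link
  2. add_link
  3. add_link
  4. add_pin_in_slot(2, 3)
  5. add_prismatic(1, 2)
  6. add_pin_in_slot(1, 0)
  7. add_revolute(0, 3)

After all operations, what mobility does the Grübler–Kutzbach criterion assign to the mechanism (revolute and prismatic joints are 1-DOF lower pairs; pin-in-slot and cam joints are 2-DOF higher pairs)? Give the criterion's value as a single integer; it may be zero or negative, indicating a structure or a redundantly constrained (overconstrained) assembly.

M = 3

L=1 J1=0 J2=0
add link → L=2 J1=0 J2=0
add link → L=3 J1=0 J2=0
add link → L=4 J1=0 J2=0
PS@2,3 dof=2 J2 → L=4 J1=0 J2=1
P@1,2 dof=1 J1 → L=4 J1=1 J2=1
PS@1,0 dof=2 J2 → L=4 J1=1 J2=2
R@0,3 dof=1 J1 → L=4 J1=2 J2=2
M=3(L−1)−2J1−J2=3·3−2·2−2=3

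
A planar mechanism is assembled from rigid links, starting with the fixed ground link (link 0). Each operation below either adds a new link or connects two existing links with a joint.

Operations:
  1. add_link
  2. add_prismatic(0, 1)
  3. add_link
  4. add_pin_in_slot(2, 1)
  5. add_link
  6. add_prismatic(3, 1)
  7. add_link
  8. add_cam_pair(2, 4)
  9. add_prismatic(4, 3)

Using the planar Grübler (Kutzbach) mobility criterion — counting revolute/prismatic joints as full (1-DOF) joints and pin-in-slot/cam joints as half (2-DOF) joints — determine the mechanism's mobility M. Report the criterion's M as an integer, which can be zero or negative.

M = 4

[1;0;0] (link 0 is ground)
L+ [2;0;0]
P(0,1)∈J1 [2;1;0]
L+ [3;1;0]
PS(2,1)∈J2 [3;1;1]
L+ [4;1;1]
P(3,1)∈J1 [4;2;1]
L+ [5;2;1]
C(2,4)∈J2 [5;2;2]
P(4,3)∈J1 [5;3;2]
mobility = 12 − 6 − 2 = 4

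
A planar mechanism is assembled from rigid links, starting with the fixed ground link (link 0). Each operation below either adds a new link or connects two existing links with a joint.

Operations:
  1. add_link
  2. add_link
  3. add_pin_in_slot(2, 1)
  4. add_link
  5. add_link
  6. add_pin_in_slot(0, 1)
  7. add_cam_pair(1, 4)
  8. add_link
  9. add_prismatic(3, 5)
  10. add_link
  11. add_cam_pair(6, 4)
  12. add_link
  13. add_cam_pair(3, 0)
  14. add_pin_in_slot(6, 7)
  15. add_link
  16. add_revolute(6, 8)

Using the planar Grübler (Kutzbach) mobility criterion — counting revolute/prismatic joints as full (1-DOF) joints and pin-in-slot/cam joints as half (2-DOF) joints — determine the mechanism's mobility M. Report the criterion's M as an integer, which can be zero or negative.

M = 14

link 0 = ground. State L|J1|J2 = 1|0|0
+link1  2|0|0
+link2  3|0|0
PS(2,1) f=2→J2  3|0|1
+link3  4|0|1
+link4  5|0|1
PS(0,1) f=2→J2  5|0|2
C(1,4) f=2→J2  5|0|3
+link5  6|0|3
P(3,5) f=1→J1  6|1|3
+link6  7|1|3
C(6,4) f=2→J2  7|1|4
+link7  8|1|4
C(3,0) f=2→J2  8|1|5
PS(6,7) f=2→J2  8|1|6
+link8  9|1|6
R(6,8) f=1→J1  9|2|6
M = 3(9−1)−2·2−6 = 24−4−6 = 14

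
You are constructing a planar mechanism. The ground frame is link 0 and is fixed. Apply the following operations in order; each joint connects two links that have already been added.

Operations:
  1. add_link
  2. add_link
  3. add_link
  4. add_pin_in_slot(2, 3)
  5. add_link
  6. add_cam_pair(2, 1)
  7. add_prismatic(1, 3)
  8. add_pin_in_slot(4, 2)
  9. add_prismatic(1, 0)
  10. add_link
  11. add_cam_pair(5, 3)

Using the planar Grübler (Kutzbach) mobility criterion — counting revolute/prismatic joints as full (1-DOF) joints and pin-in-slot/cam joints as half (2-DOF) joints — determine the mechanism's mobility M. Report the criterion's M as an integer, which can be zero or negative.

link 0 = ground. State L|J1|J2 = 1|0|0
+link1  2|0|0
+link2  3|0|0
+link3  4|0|0
PS(2,3) f=2→J2  4|0|1
+link4  5|0|1
C(2,1) f=2→J2  5|0|2
P(1,3) f=1→J1  5|1|2
PS(4,2) f=2→J2  5|1|3
P(1,0) f=1→J1  5|2|3
+link5  6|2|3
C(5,3) f=2→J2  6|2|4
M = 3(6−1)−2·2−4 = 15−4−4 = 7

M = 7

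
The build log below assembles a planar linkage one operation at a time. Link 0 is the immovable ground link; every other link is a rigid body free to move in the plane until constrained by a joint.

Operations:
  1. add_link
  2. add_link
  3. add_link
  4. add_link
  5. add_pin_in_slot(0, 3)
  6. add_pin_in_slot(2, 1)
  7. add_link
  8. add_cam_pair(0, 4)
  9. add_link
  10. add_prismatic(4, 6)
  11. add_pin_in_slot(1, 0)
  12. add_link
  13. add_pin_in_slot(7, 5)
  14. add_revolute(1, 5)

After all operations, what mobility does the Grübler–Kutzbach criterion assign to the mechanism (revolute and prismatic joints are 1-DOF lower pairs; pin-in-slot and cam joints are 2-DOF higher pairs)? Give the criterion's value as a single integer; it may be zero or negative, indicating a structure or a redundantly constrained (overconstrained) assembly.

ground; <1,0,0>
#1 <2,0,0>
#2 <3,0,0>
#3 <4,0,0>
#4 <5,0,0>
PS:0↔3 J2 <5,0,1>
PS:2↔1 J2 <5,0,2>
#5 <6,0,2>
C:0↔4 J2 <6,0,3>
#6 <7,0,3>
P:4↔6 J1 <7,1,3>
PS:1↔0 J2 <7,1,4>
#7 <8,1,4>
PS:7↔5 J2 <8,1,5>
R:1↔5 J1 <8,2,5>
3×7 − 2×2 − 1×5 = 12

M = 12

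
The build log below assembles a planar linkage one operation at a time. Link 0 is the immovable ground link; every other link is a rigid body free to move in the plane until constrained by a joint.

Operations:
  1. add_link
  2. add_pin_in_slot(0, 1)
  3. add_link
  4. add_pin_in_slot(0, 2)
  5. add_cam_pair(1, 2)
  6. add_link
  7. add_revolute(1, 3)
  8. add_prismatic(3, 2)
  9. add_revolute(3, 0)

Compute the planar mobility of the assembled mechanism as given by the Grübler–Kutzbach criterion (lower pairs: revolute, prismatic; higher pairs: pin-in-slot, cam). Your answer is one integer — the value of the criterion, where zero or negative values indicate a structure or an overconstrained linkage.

M = 0

(L,J1,J2)=(1,0,0); link0 fixed
link1: (2,0,0)
PS 0-1 [J2]: (2,0,1)
link2: (3,0,1)
PS 0-2 [J2]: (3,0,2)
C 1-2 [J2]: (3,0,3)
link3: (4,0,3)
R 1-3 [J1]: (4,1,3)
P 3-2 [J1]: (4,2,3)
R 3-0 [J1]: (4,3,3)
Grübler: 3·3 − 2·3 − 3 = 0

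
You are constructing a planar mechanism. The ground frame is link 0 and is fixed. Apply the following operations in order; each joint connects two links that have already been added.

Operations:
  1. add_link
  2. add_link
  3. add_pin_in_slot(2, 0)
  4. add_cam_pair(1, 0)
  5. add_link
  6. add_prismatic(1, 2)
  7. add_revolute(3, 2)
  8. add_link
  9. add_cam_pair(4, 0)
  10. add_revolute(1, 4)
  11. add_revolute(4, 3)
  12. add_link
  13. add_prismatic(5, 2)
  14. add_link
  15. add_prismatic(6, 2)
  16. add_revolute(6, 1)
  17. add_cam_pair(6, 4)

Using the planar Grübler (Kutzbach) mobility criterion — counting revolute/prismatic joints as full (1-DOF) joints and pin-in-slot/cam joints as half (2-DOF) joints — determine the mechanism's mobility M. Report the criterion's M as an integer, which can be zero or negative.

M = 0

ground; <1,0,0>
#1 <2,0,0>
#2 <3,0,0>
PS:2↔0 J2 <3,0,1>
C:1↔0 J2 <3,0,2>
#3 <4,0,2>
P:1↔2 J1 <4,1,2>
R:3↔2 J1 <4,2,2>
#4 <5,2,2>
C:4↔0 J2 <5,2,3>
R:1↔4 J1 <5,3,3>
R:4↔3 J1 <5,4,3>
#5 <6,4,3>
P:5↔2 J1 <6,5,3>
#6 <7,5,3>
P:6↔2 J1 <7,6,3>
R:6↔1 J1 <7,7,3>
C:6↔4 J2 <7,7,4>
3×6 − 2×7 − 1×4 = 0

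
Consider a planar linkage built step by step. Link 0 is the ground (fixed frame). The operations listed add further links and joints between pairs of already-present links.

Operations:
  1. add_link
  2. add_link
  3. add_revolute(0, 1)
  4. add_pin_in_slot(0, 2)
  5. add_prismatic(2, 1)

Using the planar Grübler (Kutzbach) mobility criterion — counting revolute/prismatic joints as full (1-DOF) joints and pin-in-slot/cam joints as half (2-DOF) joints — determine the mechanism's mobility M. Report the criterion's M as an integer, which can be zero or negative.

M = 1

L=1 J1=0 J2=0
add link → L=2 J1=0 J2=0
add link → L=3 J1=0 J2=0
R@0,1 dof=1 J1 → L=3 J1=1 J2=0
PS@0,2 dof=2 J2 → L=3 J1=1 J2=1
P@2,1 dof=1 J1 → L=3 J1=2 J2=1
M=3(L−1)−2J1−J2=3·2−2·2−1=1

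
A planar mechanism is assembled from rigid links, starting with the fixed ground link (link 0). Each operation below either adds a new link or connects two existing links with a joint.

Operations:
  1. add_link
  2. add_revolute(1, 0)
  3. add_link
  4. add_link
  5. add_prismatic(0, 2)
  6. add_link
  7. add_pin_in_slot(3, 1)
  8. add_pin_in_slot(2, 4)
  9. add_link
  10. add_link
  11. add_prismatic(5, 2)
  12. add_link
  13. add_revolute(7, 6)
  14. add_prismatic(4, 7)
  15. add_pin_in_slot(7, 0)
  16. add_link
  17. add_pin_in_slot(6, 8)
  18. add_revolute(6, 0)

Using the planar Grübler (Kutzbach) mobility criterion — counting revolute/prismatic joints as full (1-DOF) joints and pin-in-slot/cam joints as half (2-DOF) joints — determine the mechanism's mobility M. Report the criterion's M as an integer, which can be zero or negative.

L=1 J1=0 J2=0
add link → L=2 J1=0 J2=0
R@1,0 dof=1 J1 → L=2 J1=1 J2=0
add link → L=3 J1=1 J2=0
add link → L=4 J1=1 J2=0
P@0,2 dof=1 J1 → L=4 J1=2 J2=0
add link → L=5 J1=2 J2=0
PS@3,1 dof=2 J2 → L=5 J1=2 J2=1
PS@2,4 dof=2 J2 → L=5 J1=2 J2=2
add link → L=6 J1=2 J2=2
add link → L=7 J1=2 J2=2
P@5,2 dof=1 J1 → L=7 J1=3 J2=2
add link → L=8 J1=3 J2=2
R@7,6 dof=1 J1 → L=8 J1=4 J2=2
P@4,7 dof=1 J1 → L=8 J1=5 J2=2
PS@7,0 dof=2 J2 → L=8 J1=5 J2=3
add link → L=9 J1=5 J2=3
PS@6,8 dof=2 J2 → L=9 J1=5 J2=4
R@6,0 dof=1 J1 → L=9 J1=6 J2=4
M=3(L−1)−2J1−J2=3·8−2·6−4=8

M = 8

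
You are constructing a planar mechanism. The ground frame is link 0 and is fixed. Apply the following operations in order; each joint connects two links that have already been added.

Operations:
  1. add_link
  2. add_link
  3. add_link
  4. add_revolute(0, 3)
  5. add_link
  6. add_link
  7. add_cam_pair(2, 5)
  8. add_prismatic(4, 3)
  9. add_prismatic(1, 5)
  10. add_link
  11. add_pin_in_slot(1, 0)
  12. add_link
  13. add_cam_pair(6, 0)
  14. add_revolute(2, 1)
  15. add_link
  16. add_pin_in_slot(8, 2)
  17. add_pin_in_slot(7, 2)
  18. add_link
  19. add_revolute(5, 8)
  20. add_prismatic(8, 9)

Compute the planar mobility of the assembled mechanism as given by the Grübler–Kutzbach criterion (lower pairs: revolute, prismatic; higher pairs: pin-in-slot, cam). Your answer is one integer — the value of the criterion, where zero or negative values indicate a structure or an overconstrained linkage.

L=1 J1=0 J2=0
add link → L=2 J1=0 J2=0
add link → L=3 J1=0 J2=0
add link → L=4 J1=0 J2=0
R@0,3 dof=1 J1 → L=4 J1=1 J2=0
add link → L=5 J1=1 J2=0
add link → L=6 J1=1 J2=0
C@2,5 dof=2 J2 → L=6 J1=1 J2=1
P@4,3 dof=1 J1 → L=6 J1=2 J2=1
P@1,5 dof=1 J1 → L=6 J1=3 J2=1
add link → L=7 J1=3 J2=1
PS@1,0 dof=2 J2 → L=7 J1=3 J2=2
add link → L=8 J1=3 J2=2
C@6,0 dof=2 J2 → L=8 J1=3 J2=3
R@2,1 dof=1 J1 → L=8 J1=4 J2=3
add link → L=9 J1=4 J2=3
PS@8,2 dof=2 J2 → L=9 J1=4 J2=4
PS@7,2 dof=2 J2 → L=9 J1=4 J2=5
add link → L=10 J1=4 J2=5
R@5,8 dof=1 J1 → L=10 J1=5 J2=5
P@8,9 dof=1 J1 → L=10 J1=6 J2=5
M=3(L−1)−2J1−J2=3·9−2·6−5=10

M = 10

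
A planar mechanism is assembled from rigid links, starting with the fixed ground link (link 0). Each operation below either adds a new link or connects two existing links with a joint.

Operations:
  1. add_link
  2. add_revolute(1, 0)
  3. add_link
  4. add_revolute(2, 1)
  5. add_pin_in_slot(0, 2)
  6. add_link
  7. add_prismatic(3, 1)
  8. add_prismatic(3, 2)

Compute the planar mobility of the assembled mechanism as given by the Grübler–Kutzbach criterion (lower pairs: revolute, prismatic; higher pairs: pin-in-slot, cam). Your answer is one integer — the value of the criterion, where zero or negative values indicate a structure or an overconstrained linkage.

link 0 = ground. State L|J1|J2 = 1|0|0
+link1  2|0|0
R(1,0) f=1→J1  2|1|0
+link2  3|1|0
R(2,1) f=1→J1  3|2|0
PS(0,2) f=2→J2  3|2|1
+link3  4|2|1
P(3,1) f=1→J1  4|3|1
P(3,2) f=1→J1  4|4|1
M = 3(4−1)−2·4−1 = 9−8−1 = 0

M = 0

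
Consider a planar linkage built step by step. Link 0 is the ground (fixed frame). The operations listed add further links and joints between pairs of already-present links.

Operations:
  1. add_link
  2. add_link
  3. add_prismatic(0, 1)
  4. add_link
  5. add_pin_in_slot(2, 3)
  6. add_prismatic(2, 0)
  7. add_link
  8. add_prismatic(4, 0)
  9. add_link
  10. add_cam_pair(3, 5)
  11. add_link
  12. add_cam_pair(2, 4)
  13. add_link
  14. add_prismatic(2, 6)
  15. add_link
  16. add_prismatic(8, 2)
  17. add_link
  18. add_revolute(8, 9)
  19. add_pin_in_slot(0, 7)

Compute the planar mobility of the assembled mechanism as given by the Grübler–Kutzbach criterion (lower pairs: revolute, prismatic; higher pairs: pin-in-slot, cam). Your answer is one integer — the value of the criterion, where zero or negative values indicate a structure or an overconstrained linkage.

M = 11

link 0 = ground. State L|J1|J2 = 1|0|0
+link1  2|0|0
+link2  3|0|0
P(0,1) f=1→J1  3|1|0
+link3  4|1|0
PS(2,3) f=2→J2  4|1|1
P(2,0) f=1→J1  4|2|1
+link4  5|2|1
P(4,0) f=1→J1  5|3|1
+link5  6|3|1
C(3,5) f=2→J2  6|3|2
+link6  7|3|2
C(2,4) f=2→J2  7|3|3
+link7  8|3|3
P(2,6) f=1→J1  8|4|3
+link8  9|4|3
P(8,2) f=1→J1  9|5|3
+link9  10|5|3
R(8,9) f=1→J1  10|6|3
PS(0,7) f=2→J2  10|6|4
M = 3(10−1)−2·6−4 = 27−12−4 = 11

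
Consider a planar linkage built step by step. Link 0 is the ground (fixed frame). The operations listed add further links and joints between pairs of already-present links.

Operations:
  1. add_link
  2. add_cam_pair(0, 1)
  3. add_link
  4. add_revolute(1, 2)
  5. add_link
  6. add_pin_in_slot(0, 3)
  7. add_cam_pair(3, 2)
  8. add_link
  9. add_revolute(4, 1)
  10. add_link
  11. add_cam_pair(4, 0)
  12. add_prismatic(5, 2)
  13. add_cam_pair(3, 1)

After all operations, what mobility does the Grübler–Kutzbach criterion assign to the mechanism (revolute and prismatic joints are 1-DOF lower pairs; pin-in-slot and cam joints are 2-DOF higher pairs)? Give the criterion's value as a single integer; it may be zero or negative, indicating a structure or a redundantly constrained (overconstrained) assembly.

[1;0;0] (link 0 is ground)
L+ [2;0;0]
C(0,1)∈J2 [2;0;1]
L+ [3;0;1]
R(1,2)∈J1 [3;1;1]
L+ [4;1;1]
PS(0,3)∈J2 [4;1;2]
C(3,2)∈J2 [4;1;3]
L+ [5;1;3]
R(4,1)∈J1 [5;2;3]
L+ [6;2;3]
C(4,0)∈J2 [6;2;4]
P(5,2)∈J1 [6;3;4]
C(3,1)∈J2 [6;3;5]
mobility = 15 − 6 − 5 = 4

M = 4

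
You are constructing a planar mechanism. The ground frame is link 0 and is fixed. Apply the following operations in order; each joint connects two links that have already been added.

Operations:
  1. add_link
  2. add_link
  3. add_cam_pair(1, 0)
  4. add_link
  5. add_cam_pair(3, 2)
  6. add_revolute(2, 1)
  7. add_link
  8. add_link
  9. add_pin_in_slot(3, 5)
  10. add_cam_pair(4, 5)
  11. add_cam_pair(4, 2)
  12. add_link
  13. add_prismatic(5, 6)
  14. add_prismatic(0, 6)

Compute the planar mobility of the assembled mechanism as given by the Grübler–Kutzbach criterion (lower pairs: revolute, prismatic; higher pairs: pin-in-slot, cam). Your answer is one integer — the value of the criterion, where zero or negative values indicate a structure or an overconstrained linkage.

M = 7

link 0 = ground. State L|J1|J2 = 1|0|0
+link1  2|0|0
+link2  3|0|0
C(1,0) f=2→J2  3|0|1
+link3  4|0|1
C(3,2) f=2→J2  4|0|2
R(2,1) f=1→J1  4|1|2
+link4  5|1|2
+link5  6|1|2
PS(3,5) f=2→J2  6|1|3
C(4,5) f=2→J2  6|1|4
C(4,2) f=2→J2  6|1|5
+link6  7|1|5
P(5,6) f=1→J1  7|2|5
P(0,6) f=1→J1  7|3|5
M = 3(7−1)−2·3−5 = 18−6−5 = 7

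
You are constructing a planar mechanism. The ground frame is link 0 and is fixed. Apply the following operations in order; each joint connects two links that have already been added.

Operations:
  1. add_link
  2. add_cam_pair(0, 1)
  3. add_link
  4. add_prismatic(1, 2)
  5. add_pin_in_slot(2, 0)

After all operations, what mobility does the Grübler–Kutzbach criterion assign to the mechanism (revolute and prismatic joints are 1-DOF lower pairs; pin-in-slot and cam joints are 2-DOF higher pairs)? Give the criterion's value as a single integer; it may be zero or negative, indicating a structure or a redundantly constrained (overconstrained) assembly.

link 0 = ground. State L|J1|J2 = 1|0|0
+link1  2|0|0
C(0,1) f=2→J2  2|0|1
+link2  3|0|1
P(1,2) f=1→J1  3|1|1
PS(2,0) f=2→J2  3|1|2
M = 3(3−1)−2·1−2 = 6−2−2 = 2

M = 2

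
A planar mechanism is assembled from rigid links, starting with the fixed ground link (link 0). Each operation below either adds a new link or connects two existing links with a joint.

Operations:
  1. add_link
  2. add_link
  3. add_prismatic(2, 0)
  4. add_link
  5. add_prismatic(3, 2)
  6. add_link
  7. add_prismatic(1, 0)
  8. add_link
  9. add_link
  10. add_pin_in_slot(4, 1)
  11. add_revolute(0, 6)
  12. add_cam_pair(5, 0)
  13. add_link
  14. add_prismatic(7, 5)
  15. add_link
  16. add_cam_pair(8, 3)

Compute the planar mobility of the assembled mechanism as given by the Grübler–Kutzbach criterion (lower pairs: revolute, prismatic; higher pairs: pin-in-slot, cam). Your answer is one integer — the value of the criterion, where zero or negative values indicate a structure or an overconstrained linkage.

(L,J1,J2)=(1,0,0); link0 fixed
link1: (2,0,0)
link2: (3,0,0)
P 2-0 [J1]: (3,1,0)
link3: (4,1,0)
P 3-2 [J1]: (4,2,0)
link4: (5,2,0)
P 1-0 [J1]: (5,3,0)
link5: (6,3,0)
link6: (7,3,0)
PS 4-1 [J2]: (7,3,1)
R 0-6 [J1]: (7,4,1)
C 5-0 [J2]: (7,4,2)
link7: (8,4,2)
P 7-5 [J1]: (8,5,2)
link8: (9,5,2)
C 8-3 [J2]: (9,5,3)
Grübler: 3·8 − 2·5 − 3 = 11

M = 11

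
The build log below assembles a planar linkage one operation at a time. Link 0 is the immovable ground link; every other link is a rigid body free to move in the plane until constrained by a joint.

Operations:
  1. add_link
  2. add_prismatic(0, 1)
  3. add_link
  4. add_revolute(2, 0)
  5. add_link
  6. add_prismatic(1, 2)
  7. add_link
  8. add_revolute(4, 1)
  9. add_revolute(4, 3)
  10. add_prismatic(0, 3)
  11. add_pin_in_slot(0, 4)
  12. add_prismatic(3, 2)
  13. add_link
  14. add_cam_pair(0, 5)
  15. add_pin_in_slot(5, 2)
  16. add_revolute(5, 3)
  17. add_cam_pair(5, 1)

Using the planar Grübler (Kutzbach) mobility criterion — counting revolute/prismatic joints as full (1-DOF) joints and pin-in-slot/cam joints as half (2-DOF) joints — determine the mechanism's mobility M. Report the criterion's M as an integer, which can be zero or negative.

[1;0;0] (link 0 is ground)
L+ [2;0;0]
P(0,1)∈J1 [2;1;0]
L+ [3;1;0]
R(2,0)∈J1 [3;2;0]
L+ [4;2;0]
P(1,2)∈J1 [4;3;0]
L+ [5;3;0]
R(4,1)∈J1 [5;4;0]
R(4,3)∈J1 [5;5;0]
P(0,3)∈J1 [5;6;0]
PS(0,4)∈J2 [5;6;1]
P(3,2)∈J1 [5;7;1]
L+ [6;7;1]
C(0,5)∈J2 [6;7;2]
PS(5,2)∈J2 [6;7;3]
R(5,3)∈J1 [6;8;3]
C(5,1)∈J2 [6;8;4]
mobility = 15 − 16 − 4 = -5

M = -5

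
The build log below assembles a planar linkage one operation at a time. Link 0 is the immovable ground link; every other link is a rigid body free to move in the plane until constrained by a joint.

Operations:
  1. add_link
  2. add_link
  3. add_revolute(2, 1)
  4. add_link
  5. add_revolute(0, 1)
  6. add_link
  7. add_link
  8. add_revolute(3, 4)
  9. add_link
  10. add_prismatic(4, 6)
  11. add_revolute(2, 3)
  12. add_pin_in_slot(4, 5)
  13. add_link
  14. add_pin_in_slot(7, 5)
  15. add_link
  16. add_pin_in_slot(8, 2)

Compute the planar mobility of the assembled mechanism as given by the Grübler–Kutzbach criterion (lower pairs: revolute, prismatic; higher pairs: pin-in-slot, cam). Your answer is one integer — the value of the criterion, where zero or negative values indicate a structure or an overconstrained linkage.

M = 11

L=1 J1=0 J2=0
add link → L=2 J1=0 J2=0
add link → L=3 J1=0 J2=0
R@2,1 dof=1 J1 → L=3 J1=1 J2=0
add link → L=4 J1=1 J2=0
R@0,1 dof=1 J1 → L=4 J1=2 J2=0
add link → L=5 J1=2 J2=0
add link → L=6 J1=2 J2=0
R@3,4 dof=1 J1 → L=6 J1=3 J2=0
add link → L=7 J1=3 J2=0
P@4,6 dof=1 J1 → L=7 J1=4 J2=0
R@2,3 dof=1 J1 → L=7 J1=5 J2=0
PS@4,5 dof=2 J2 → L=7 J1=5 J2=1
add link → L=8 J1=5 J2=1
PS@7,5 dof=2 J2 → L=8 J1=5 J2=2
add link → L=9 J1=5 J2=2
PS@8,2 dof=2 J2 → L=9 J1=5 J2=3
M=3(L−1)−2J1−J2=3·8−2·5−3=11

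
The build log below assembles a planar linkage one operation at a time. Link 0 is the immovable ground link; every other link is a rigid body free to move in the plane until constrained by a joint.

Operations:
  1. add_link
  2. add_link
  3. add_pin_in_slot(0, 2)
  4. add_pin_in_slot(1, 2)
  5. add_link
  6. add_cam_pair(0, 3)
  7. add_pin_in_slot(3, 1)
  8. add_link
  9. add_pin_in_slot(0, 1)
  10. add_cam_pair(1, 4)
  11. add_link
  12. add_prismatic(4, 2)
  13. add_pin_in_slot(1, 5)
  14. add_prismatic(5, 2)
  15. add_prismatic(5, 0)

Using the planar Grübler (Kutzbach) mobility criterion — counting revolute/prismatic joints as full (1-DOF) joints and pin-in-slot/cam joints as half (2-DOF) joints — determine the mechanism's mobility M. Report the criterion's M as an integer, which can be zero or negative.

M = 2

[1;0;0] (link 0 is ground)
L+ [2;0;0]
L+ [3;0;0]
PS(0,2)∈J2 [3;0;1]
PS(1,2)∈J2 [3;0;2]
L+ [4;0;2]
C(0,3)∈J2 [4;0;3]
PS(3,1)∈J2 [4;0;4]
L+ [5;0;4]
PS(0,1)∈J2 [5;0;5]
C(1,4)∈J2 [5;0;6]
L+ [6;0;6]
P(4,2)∈J1 [6;1;6]
PS(1,5)∈J2 [6;1;7]
P(5,2)∈J1 [6;2;7]
P(5,0)∈J1 [6;3;7]
mobility = 15 − 6 − 7 = 2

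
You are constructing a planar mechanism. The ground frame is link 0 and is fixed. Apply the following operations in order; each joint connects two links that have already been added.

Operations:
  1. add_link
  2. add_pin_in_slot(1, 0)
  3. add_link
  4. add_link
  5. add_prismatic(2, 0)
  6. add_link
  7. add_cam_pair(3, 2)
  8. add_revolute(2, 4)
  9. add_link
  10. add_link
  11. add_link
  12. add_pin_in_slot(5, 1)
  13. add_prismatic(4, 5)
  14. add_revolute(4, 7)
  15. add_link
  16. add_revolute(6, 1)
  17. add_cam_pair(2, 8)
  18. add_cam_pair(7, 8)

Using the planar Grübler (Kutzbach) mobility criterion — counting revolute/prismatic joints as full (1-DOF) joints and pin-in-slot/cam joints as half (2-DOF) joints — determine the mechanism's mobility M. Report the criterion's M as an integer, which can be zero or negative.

M = 9

(L,J1,J2)=(1,0,0); link0 fixed
link1: (2,0,0)
PS 1-0 [J2]: (2,0,1)
link2: (3,0,1)
link3: (4,0,1)
P 2-0 [J1]: (4,1,1)
link4: (5,1,1)
C 3-2 [J2]: (5,1,2)
R 2-4 [J1]: (5,2,2)
link5: (6,2,2)
link6: (7,2,2)
link7: (8,2,2)
PS 5-1 [J2]: (8,2,3)
P 4-5 [J1]: (8,3,3)
R 4-7 [J1]: (8,4,3)
link8: (9,4,3)
R 6-1 [J1]: (9,5,3)
C 2-8 [J2]: (9,5,4)
C 7-8 [J2]: (9,5,5)
Grübler: 3·8 − 2·5 − 5 = 9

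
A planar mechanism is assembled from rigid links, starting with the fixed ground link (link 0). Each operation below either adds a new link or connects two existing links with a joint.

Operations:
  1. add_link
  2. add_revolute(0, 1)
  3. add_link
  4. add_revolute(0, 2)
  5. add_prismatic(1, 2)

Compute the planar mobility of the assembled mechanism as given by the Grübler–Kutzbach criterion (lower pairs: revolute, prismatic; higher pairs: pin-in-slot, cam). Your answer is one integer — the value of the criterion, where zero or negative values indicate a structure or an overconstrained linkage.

M = 0

ground; <1,0,0>
#1 <2,0,0>
R:0↔1 J1 <2,1,0>
#2 <3,1,0>
R:0↔2 J1 <3,2,0>
P:1↔2 J1 <3,3,0>
3×2 − 2×3 − 1×0 = 0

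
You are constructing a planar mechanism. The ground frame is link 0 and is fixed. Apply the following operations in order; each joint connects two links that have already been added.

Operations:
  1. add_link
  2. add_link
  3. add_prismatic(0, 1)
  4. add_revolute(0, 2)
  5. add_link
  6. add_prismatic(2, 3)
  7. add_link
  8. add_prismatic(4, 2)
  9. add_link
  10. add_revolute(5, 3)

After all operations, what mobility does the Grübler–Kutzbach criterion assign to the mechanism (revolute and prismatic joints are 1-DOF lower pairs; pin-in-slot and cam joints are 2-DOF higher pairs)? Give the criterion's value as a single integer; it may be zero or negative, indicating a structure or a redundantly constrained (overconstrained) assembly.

ground; <1,0,0>
#1 <2,0,0>
#2 <3,0,0>
P:0↔1 J1 <3,1,0>
R:0↔2 J1 <3,2,0>
#3 <4,2,0>
P:2↔3 J1 <4,3,0>
#4 <5,3,0>
P:4↔2 J1 <5,4,0>
#5 <6,4,0>
R:5↔3 J1 <6,5,0>
3×5 − 2×5 − 1×0 = 5

M = 5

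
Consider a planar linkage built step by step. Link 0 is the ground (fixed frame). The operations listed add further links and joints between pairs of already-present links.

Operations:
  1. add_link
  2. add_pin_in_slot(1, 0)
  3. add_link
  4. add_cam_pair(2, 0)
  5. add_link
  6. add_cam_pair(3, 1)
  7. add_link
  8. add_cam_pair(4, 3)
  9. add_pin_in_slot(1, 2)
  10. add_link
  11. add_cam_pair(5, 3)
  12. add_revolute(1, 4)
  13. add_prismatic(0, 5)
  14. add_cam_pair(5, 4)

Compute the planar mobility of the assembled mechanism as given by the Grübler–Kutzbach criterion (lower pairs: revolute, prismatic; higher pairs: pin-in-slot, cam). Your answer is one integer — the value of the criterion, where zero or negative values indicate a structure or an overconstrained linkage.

link 0 = ground. State L|J1|J2 = 1|0|0
+link1  2|0|0
PS(1,0) f=2→J2  2|0|1
+link2  3|0|1
C(2,0) f=2→J2  3|0|2
+link3  4|0|2
C(3,1) f=2→J2  4|0|3
+link4  5|0|3
C(4,3) f=2→J2  5|0|4
PS(1,2) f=2→J2  5|0|5
+link5  6|0|5
C(5,3) f=2→J2  6|0|6
R(1,4) f=1→J1  6|1|6
P(0,5) f=1→J1  6|2|6
C(5,4) f=2→J2  6|2|7
M = 3(6−1)−2·2−7 = 15−4−7 = 4

M = 4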